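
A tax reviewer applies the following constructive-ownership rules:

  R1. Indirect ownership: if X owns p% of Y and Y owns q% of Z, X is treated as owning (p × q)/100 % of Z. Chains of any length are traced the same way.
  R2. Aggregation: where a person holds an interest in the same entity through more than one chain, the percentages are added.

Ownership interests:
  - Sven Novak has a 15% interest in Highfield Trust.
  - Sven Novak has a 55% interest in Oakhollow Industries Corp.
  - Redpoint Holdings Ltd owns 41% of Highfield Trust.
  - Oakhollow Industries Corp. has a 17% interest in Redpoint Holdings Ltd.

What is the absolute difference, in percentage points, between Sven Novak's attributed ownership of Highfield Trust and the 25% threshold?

6.1665

Chain via Oakhollow Industries Corp. → Redpoint Holdings Ltd (R1): 55% × 17% × 41% = 3.8335% of Highfield Trust.
Direct interest in Highfield Trust: 15%.
Aggregating (R2): 3.8335% + 15% = 18.8335%.
18.8335% falls short of the 25% threshold by 6.1665 percentage points.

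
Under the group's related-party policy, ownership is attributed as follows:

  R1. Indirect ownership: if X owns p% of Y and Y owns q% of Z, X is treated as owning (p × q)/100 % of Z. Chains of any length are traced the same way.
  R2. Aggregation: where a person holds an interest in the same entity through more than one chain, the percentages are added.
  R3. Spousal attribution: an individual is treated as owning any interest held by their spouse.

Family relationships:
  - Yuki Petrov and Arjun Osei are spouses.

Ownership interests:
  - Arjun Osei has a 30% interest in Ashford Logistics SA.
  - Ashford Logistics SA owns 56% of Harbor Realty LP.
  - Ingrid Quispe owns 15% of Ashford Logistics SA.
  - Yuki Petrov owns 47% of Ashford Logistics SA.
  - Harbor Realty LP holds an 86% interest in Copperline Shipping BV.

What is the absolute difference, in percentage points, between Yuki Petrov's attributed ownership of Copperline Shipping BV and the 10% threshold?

27.0832

By spousal attribution (R3), Yuki Petrov is treated as also owning Arjun Osei's interest in Ashford Logistics SA, giving 47% + 30% = 77%.
Chain via Ashford Logistics SA → Harbor Realty LP (R1): 77% × 56% × 86% = 37.0832% of Copperline Shipping BV.
37.0832% exceeds the 10% threshold by 27.0832 percentage points.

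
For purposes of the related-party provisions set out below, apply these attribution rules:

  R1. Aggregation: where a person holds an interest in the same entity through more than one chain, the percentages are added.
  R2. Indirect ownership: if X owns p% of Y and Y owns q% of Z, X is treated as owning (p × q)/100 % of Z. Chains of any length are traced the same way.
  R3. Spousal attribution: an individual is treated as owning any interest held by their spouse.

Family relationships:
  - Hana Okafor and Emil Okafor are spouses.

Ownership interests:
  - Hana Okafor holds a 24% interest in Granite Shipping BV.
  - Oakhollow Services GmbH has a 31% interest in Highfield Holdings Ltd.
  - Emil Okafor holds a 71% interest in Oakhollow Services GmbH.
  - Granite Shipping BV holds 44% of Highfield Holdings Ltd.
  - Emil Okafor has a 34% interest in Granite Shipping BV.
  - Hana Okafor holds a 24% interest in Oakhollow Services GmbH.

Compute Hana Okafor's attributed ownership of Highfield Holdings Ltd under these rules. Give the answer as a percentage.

54.97%

By spousal attribution (R3), Hana Okafor is treated as also owning Emil Okafor's interest in Oakhollow Services GmbH, giving 24% + 71% = 95%.
By spousal attribution (R3), Hana Okafor is treated as also owning Emil Okafor's interest in Granite Shipping BV, giving 24% + 34% = 58%.
Chain via Oakhollow Services GmbH (R2): 95% × 31% = 29.45% of Highfield Holdings Ltd.
Chain via Granite Shipping BV (R2): 58% × 44% = 25.52% of Highfield Holdings Ltd.
Aggregating (R1): 29.45% + 25.52% = 54.97%.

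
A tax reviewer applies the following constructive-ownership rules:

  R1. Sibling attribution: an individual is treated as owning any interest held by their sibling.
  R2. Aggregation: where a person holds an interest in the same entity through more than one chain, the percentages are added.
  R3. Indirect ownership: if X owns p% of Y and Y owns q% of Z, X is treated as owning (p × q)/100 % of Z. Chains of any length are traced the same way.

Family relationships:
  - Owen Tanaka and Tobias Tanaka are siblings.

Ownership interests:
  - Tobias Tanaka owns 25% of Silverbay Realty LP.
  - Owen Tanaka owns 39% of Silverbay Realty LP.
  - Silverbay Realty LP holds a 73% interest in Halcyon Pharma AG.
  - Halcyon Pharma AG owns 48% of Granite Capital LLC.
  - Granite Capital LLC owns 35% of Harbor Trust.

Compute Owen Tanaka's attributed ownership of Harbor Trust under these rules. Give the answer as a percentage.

By sibling attribution (R1), Owen Tanaka is treated as also owning Tobias Tanaka's interest in Silverbay Realty LP, giving 39% + 25% = 64%.
Chain via Silverbay Realty LP → Halcyon Pharma AG → Granite Capital LLC (R3): 64% × 73% × 48% × 35% = 7.84896% of Harbor Trust.

7.84896%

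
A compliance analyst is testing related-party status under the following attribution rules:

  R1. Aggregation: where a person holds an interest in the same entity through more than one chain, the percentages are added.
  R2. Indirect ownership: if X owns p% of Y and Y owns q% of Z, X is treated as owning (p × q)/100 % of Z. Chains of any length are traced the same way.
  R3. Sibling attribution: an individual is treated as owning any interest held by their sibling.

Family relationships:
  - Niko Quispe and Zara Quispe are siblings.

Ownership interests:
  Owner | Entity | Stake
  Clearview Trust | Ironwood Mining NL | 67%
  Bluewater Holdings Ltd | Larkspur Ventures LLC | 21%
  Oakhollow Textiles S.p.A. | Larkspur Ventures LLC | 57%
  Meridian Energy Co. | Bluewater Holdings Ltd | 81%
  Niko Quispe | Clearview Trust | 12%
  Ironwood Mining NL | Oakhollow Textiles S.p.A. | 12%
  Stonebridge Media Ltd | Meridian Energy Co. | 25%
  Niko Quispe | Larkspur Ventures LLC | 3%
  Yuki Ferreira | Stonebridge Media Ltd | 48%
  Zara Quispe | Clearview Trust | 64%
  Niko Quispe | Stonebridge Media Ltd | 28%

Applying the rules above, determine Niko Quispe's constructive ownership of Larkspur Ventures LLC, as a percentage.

7.673628%

By sibling attribution (R3), Niko Quispe is treated as also owning Zara Quispe's interest in Clearview Trust, giving 12% + 64% = 76%.
Chain via Clearview Trust → Ironwood Mining NL → Oakhollow Textiles S.p.A. (R2): 76% × 67% × 12% × 57% = 3.482928% of Larkspur Ventures LLC.
Chain via Stonebridge Media Ltd → Meridian Energy Co. → Bluewater Holdings Ltd (R2): 28% × 25% × 81% × 21% = 1.1907% of Larkspur Ventures LLC.
Direct interest in Larkspur Ventures LLC: 3%.
Aggregating (R1): 3.482928% + 1.1907% + 3% = 7.673628%.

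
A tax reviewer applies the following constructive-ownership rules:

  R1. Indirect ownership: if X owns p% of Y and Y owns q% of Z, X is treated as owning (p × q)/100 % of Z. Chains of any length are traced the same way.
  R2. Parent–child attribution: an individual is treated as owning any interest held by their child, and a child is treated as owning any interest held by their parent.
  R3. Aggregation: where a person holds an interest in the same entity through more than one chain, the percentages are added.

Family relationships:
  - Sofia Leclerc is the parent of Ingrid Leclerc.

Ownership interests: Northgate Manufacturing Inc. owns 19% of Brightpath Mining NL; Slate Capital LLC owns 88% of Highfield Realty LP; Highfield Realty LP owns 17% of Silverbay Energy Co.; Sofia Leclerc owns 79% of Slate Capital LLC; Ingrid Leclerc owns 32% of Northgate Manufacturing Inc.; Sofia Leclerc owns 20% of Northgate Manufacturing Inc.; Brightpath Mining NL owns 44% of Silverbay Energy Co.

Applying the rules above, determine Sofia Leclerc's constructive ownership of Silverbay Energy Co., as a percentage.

16.1656%

By parent–child attribution (R2), Sofia Leclerc is treated as also owning Ingrid Leclerc's interest in Northgate Manufacturing Inc, giving 20% + 32% = 52%.
Chain via Northgate Manufacturing Inc. → Brightpath Mining NL (R1): 52% × 19% × 44% = 4.3472% of Silverbay Energy Co.
Chain via Slate Capital LLC → Highfield Realty LP (R1): 79% × 88% × 17% = 11.8184% of Silverbay Energy Co.
Aggregating (R3): 4.3472% + 11.8184% = 16.1656%.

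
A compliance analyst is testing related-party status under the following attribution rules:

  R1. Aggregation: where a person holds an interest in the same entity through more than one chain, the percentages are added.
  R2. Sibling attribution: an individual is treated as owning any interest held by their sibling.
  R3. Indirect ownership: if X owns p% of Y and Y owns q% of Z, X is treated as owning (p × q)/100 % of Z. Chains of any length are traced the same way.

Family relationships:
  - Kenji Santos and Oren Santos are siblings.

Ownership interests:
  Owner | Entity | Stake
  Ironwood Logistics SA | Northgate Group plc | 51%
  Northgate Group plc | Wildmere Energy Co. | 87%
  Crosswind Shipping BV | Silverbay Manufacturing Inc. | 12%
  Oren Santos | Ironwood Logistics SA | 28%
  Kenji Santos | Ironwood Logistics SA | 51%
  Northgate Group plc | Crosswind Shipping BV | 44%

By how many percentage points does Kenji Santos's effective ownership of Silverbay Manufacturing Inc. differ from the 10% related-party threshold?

By sibling attribution (R2), Kenji Santos is treated as also owning Oren Santos's interest in Ironwood Logistics SA, giving 51% + 28% = 79%.
Chain via Ironwood Logistics SA → Northgate Group plc → Crosswind Shipping BV (R3): 79% × 51% × 44% × 12% = 2.127312% of Silverbay Manufacturing Inc.
2.127312% falls short of the 10% threshold by 7.872688 percentage points.

7.872688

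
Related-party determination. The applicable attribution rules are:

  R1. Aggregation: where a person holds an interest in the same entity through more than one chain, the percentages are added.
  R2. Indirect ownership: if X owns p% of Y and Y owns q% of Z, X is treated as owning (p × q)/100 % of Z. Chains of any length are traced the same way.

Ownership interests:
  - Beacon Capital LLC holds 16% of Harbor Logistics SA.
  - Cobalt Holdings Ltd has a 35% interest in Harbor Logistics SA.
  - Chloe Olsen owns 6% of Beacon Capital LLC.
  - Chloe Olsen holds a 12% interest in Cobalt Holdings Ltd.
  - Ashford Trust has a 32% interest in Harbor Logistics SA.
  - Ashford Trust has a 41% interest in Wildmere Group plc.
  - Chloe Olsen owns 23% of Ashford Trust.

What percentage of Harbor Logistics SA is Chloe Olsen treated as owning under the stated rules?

12.52%

Chain via Cobalt Holdings Ltd (R2): 12% × 35% = 4.2% of Harbor Logistics SA.
Chain via Beacon Capital LLC (R2): 6% × 16% = 0.96% of Harbor Logistics SA.
Chain via Ashford Trust (R2): 23% × 32% = 7.36% of Harbor Logistics SA.
Aggregating (R1): 4.2% + 0.96% + 7.36% = 12.52%.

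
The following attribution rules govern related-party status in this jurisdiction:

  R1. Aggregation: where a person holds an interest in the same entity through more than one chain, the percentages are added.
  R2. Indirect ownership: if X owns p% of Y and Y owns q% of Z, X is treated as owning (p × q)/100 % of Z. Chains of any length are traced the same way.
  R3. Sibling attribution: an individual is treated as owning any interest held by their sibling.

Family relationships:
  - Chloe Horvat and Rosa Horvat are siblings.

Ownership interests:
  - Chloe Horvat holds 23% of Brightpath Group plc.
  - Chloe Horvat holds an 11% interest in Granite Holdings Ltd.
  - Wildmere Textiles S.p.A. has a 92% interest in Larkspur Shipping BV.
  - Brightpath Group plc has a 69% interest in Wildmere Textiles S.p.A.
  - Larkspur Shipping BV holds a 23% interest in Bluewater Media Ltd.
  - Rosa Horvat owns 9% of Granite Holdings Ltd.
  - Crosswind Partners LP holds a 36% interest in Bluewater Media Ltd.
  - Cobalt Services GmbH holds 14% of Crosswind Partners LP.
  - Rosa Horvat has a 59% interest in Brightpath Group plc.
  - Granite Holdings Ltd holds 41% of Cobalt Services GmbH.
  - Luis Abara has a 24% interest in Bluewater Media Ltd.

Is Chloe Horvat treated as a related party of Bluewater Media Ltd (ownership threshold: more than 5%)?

By sibling attribution (R3), Chloe Horvat is treated as also owning Rosa Horvat's interest in Brightpath Group plc, giving 23% + 59% = 82%.
By sibling attribution (R3), Chloe Horvat is treated as also owning Rosa Horvat's interest in Granite Holdings Ltd, giving 11% + 9% = 20%.
Chain via Brightpath Group plc → Wildmere Textiles S.p.A. → Larkspur Shipping BV (R2): 82% × 69% × 92% × 23% = 11.972328% of Bluewater Media Ltd.
Chain via Granite Holdings Ltd → Cobalt Services GmbH → Crosswind Partners LP (R2): 20% × 41% × 14% × 36% = 0.41328% of Bluewater Media Ltd.
Aggregating (R1): 11.972328% + 0.41328% = 12.385608%.
12.385608% exceeds the 5% threshold, so Chloe is a related party to Bluewater Media Ltd.

Yes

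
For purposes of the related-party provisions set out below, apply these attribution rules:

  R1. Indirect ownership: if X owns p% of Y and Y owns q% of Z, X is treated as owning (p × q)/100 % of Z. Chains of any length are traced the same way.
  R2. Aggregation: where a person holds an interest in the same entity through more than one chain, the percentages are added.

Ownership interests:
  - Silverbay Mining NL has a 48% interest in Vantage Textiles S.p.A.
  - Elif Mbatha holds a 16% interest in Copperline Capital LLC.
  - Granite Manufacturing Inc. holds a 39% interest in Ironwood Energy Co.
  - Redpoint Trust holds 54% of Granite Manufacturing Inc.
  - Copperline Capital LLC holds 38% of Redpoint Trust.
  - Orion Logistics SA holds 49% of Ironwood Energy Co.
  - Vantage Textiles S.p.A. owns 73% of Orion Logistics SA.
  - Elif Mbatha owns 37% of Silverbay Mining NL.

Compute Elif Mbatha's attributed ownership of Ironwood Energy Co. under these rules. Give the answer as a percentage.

Chain via Copperline Capital LLC → Redpoint Trust → Granite Manufacturing Inc. (R1): 16% × 38% × 54% × 39% = 1.280448% of Ironwood Energy Co.
Chain via Silverbay Mining NL → Vantage Textiles S.p.A. → Orion Logistics SA (R1): 37% × 48% × 73% × 49% = 6.352752% of Ironwood Energy Co.
Aggregating (R2): 1.280448% + 6.352752% = 7.6332%.

7.6332%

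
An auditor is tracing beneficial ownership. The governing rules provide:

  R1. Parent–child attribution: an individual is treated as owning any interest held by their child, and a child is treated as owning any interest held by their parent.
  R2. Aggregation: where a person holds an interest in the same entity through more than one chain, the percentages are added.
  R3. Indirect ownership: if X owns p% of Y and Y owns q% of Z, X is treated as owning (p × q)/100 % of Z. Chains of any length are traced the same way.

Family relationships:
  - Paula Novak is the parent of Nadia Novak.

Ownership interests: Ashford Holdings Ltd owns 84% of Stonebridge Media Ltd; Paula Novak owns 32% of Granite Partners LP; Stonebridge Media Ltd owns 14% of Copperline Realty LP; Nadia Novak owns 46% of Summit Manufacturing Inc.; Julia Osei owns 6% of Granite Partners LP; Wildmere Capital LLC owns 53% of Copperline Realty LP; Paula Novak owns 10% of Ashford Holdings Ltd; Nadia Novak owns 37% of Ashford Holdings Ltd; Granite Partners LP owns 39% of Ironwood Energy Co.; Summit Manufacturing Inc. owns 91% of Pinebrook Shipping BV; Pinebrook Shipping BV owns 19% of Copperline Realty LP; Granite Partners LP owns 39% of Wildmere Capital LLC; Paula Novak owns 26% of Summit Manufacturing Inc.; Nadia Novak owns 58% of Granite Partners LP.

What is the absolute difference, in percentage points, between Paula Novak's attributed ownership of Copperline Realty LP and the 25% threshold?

By parent–child attribution (R1), Paula Novak is treated as also owning Nadia Novak's interest in Summit Manufacturing Inc, giving 26% + 46% = 72%.
By parent–child attribution (R1), Paula Novak is treated as also owning Nadia Novak's interest in Granite Partners LP, giving 32% + 58% = 90%.
By parent–child attribution (R1), Paula Novak is treated as also owning Nadia Novak's interest in Ashford Holdings Ltd, giving 10% + 37% = 47%.
Chain via Summit Manufacturing Inc. → Pinebrook Shipping BV (R3): 72% × 91% × 19% = 12.4488% of Copperline Realty LP.
Chain via Granite Partners LP → Wildmere Capital LLC (R3): 90% × 39% × 53% = 18.603% of Copperline Realty LP.
Chain via Ashford Holdings Ltd → Stonebridge Media Ltd (R3): 47% × 84% × 14% = 5.5272% of Copperline Realty LP.
Aggregating (R2): 12.4488% + 18.603% + 5.5272% = 36.579%.
36.579% exceeds the 25% threshold by 11.579 percentage points.

11.579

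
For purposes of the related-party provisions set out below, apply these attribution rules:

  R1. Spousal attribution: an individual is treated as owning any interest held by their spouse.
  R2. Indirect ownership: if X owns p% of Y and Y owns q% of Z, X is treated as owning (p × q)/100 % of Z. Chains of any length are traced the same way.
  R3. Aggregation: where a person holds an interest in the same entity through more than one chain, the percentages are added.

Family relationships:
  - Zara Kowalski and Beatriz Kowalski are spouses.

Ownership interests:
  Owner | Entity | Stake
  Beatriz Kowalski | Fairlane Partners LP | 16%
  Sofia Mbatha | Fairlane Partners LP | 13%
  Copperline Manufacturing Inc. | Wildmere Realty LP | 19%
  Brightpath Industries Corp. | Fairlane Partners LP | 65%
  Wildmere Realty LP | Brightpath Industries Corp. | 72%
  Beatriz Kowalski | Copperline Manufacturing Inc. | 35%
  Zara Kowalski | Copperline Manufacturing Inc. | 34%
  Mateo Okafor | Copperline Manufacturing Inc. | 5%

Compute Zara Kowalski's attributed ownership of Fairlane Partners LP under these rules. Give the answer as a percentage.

22.13548%

By spousal attribution (R1), Zara Kowalski is treated as also owning Beatriz Kowalski's interest in Copperline Manufacturing Inc, giving 34% + 35% = 69%.
By spousal attribution (R1), Zara Kowalski is treated as owning Beatriz Kowalski's 16% interest in Fairlane Partners LP.
Chain via Copperline Manufacturing Inc. → Wildmere Realty LP → Brightpath Industries Corp. (R2): 69% × 19% × 72% × 65% = 6.13548% of Fairlane Partners LP.
Direct interest in Fairlane Partners LP: 16%.
Aggregating (R3): 6.13548% + 16% = 22.13548%.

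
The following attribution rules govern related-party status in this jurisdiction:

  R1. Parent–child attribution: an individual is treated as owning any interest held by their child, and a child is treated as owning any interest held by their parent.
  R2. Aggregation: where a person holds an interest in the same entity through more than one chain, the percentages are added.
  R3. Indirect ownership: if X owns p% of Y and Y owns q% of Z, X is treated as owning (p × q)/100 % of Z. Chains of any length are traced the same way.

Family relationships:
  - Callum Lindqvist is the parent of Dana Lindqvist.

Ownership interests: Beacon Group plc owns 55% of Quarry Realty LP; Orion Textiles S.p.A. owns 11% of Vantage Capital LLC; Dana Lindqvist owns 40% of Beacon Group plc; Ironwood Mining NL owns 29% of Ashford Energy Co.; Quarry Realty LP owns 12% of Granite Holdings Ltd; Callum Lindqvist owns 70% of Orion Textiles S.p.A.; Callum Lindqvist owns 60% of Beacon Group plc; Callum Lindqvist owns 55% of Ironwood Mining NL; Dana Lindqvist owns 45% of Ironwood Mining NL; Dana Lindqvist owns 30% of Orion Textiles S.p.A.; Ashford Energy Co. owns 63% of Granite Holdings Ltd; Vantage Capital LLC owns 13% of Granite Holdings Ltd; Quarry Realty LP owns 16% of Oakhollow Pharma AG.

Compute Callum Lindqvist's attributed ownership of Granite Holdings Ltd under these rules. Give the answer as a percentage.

26.3%

By parent–child attribution (R1), Callum Lindqvist is treated as also owning Dana Lindqvist's interest in Orion Textiles S.p.A, giving 70% + 30% = 100%.
By parent–child attribution (R1), Callum Lindqvist is treated as also owning Dana Lindqvist's interest in Ironwood Mining NL, giving 55% + 45% = 100%.
By parent–child attribution (R1), Callum Lindqvist is treated as also owning Dana Lindqvist's interest in Beacon Group plc, giving 60% + 40% = 100%.
Chain via Orion Textiles S.p.A. → Vantage Capital LLC (R3): 100% × 11% × 13% = 1.43% of Granite Holdings Ltd.
Chain via Ironwood Mining NL → Ashford Energy Co. (R3): 100% × 29% × 63% = 18.27% of Granite Holdings Ltd.
Chain via Beacon Group plc → Quarry Realty LP (R3): 100% × 55% × 12% = 6.6% of Granite Holdings Ltd.
Aggregating (R2): 1.43% + 18.27% + 6.6% = 26.3%.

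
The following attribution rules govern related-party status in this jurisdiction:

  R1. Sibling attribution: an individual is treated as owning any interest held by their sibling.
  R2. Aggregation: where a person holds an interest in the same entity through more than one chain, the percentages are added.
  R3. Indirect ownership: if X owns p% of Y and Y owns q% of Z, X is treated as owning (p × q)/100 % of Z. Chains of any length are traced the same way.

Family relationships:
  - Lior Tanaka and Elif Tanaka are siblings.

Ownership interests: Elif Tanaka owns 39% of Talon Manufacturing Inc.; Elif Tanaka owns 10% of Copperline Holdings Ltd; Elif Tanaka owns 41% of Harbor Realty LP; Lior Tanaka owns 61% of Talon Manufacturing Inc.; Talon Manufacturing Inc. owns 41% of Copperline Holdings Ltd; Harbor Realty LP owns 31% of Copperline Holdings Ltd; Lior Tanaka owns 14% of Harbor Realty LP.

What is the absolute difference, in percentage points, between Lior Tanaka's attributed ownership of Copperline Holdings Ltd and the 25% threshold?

By sibling attribution (R1), Lior Tanaka is treated as also owning Elif Tanaka's interest in Talon Manufacturing Inc, giving 61% + 39% = 100%.
By sibling attribution (R1), Lior Tanaka is treated as also owning Elif Tanaka's interest in Harbor Realty LP, giving 14% + 41% = 55%.
By sibling attribution (R1), Lior Tanaka is treated as owning Elif Tanaka's 10% interest in Copperline Holdings Ltd.
Chain via Talon Manufacturing Inc. (R3): 100% × 41% = 41% of Copperline Holdings Ltd.
Chain via Harbor Realty LP (R3): 55% × 31% = 17.05% of Copperline Holdings Ltd.
Direct interest in Copperline Holdings Ltd: 10%.
Aggregating (R2): 41% + 17.05% + 10% = 68.05%.
68.05% exceeds the 25% threshold by 43.05 percentage points.

43.05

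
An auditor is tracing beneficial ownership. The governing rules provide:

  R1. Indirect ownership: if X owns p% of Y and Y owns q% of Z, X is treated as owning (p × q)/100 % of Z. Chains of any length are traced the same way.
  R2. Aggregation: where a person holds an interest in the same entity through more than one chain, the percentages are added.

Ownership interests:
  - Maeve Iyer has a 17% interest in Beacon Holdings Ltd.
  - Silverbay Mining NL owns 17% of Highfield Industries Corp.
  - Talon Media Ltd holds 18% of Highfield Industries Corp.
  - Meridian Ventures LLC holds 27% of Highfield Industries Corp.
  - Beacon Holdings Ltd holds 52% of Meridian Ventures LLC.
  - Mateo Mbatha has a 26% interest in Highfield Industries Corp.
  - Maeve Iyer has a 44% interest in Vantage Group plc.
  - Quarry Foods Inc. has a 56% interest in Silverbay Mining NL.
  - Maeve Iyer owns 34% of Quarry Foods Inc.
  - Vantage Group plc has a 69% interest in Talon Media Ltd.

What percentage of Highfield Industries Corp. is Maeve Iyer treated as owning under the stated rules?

11.0884%

Chain via Beacon Holdings Ltd → Meridian Ventures LLC (R1): 17% × 52% × 27% = 2.3868% of Highfield Industries Corp.
Chain via Quarry Foods Inc. → Silverbay Mining NL (R1): 34% × 56% × 17% = 3.2368% of Highfield Industries Corp.
Chain via Vantage Group plc → Talon Media Ltd (R1): 44% × 69% × 18% = 5.4648% of Highfield Industries Corp.
Aggregating (R2): 2.3868% + 3.2368% + 5.4648% = 11.0884%.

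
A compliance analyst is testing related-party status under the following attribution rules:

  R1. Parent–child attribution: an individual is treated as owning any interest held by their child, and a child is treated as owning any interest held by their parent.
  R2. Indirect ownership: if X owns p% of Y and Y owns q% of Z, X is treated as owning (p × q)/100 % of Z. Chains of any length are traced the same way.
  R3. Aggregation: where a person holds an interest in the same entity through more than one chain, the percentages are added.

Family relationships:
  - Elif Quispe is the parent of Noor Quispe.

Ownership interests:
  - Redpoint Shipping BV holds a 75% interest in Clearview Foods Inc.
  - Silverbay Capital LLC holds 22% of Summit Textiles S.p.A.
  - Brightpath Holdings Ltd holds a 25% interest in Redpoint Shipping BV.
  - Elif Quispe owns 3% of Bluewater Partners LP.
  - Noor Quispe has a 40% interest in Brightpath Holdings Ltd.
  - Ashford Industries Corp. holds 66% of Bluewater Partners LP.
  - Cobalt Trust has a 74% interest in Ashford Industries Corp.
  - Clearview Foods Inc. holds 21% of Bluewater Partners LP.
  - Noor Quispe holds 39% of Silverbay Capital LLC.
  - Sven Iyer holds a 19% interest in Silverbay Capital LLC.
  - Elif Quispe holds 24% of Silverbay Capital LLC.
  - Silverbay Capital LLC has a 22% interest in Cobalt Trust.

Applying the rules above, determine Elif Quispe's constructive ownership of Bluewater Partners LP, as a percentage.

By parent–child attribution (R1), Elif Quispe is treated as also owning Noor Quispe's interest in Silverbay Capital LLC, giving 24% + 39% = 63%.
By parent–child attribution (R1), Elif Quispe is treated as owning Noor Quispe's 40% interest in Brightpath Holdings Ltd.
Chain via Silverbay Capital LLC → Cobalt Trust → Ashford Industries Corp. (R2): 63% × 22% × 74% × 66% = 6.769224% of Bluewater Partners LP.
Direct interest in Bluewater Partners LP: 3%.
Chain via Brightpath Holdings Ltd → Redpoint Shipping BV → Clearview Foods Inc. (R2): 40% × 25% × 75% × 21% = 1.575% of Bluewater Partners LP.
Aggregating (R3): 6.769224% + 3% + 1.575% = 11.344224%.

11.344224%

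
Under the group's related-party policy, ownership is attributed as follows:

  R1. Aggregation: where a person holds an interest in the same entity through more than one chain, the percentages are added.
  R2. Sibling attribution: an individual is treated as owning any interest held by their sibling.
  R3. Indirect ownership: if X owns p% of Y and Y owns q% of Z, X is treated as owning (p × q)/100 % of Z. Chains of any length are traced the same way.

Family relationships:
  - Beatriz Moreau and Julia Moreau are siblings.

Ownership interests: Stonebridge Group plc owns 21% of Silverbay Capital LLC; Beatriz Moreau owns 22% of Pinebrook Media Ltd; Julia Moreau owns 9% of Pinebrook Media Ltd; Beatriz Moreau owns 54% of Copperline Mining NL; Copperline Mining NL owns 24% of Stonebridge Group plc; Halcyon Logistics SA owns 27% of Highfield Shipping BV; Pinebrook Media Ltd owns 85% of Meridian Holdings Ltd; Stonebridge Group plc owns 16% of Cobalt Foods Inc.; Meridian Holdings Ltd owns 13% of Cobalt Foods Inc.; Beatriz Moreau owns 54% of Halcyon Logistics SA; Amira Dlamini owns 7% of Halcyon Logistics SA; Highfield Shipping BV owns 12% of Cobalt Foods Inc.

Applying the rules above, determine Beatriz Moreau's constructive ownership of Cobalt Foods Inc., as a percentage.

7.2487%

By sibling attribution (R2), Beatriz Moreau is treated as also owning Julia Moreau's interest in Pinebrook Media Ltd, giving 22% + 9% = 31%.
Chain via Copperline Mining NL → Stonebridge Group plc (R3): 54% × 24% × 16% = 2.0736% of Cobalt Foods Inc.
Chain via Pinebrook Media Ltd → Meridian Holdings Ltd (R3): 31% × 85% × 13% = 3.4255% of Cobalt Foods Inc.
Chain via Halcyon Logistics SA → Highfield Shipping BV (R3): 54% × 27% × 12% = 1.7496% of Cobalt Foods Inc.
Aggregating (R1): 2.0736% + 3.4255% + 1.7496% = 7.2487%.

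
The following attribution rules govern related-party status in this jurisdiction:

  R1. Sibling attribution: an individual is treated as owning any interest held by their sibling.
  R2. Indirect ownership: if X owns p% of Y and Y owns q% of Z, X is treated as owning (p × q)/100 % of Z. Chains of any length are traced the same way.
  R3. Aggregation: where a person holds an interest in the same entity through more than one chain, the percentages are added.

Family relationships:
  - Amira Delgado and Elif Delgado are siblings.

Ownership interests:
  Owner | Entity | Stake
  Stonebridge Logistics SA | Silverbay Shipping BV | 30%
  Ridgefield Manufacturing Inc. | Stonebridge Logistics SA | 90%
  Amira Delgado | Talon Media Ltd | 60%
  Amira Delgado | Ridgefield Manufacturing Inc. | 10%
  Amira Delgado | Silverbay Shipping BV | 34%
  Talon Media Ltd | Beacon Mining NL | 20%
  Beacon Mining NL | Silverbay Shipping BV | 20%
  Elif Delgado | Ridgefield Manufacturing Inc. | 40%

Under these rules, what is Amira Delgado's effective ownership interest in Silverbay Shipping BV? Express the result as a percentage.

49.9%

By sibling attribution (R1), Amira Delgado is treated as also owning Elif Delgado's interest in Ridgefield Manufacturing Inc, giving 10% + 40% = 50%.
Chain via Talon Media Ltd → Beacon Mining NL (R2): 60% × 20% × 20% = 2.4% of Silverbay Shipping BV.
Chain via Ridgefield Manufacturing Inc. → Stonebridge Logistics SA (R2): 50% × 90% × 30% = 13.5% of Silverbay Shipping BV.
Direct interest in Silverbay Shipping BV: 34%.
Aggregating (R3): 2.4% + 13.5% + 34% = 49.9%.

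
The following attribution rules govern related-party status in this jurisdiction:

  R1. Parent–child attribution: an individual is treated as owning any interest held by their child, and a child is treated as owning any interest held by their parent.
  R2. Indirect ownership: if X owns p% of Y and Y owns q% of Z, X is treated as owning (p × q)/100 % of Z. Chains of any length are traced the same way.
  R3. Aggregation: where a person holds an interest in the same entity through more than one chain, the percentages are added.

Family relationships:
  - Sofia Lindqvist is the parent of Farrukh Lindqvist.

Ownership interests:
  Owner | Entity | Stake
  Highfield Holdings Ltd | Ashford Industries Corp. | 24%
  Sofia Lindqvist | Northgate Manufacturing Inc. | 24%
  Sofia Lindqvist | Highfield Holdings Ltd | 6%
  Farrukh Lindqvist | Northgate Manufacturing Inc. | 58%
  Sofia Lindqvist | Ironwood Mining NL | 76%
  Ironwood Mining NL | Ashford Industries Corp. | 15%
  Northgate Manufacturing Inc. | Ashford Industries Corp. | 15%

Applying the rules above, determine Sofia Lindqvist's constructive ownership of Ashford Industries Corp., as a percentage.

By parent–child attribution (R1), Sofia Lindqvist is treated as also owning Farrukh Lindqvist's interest in Northgate Manufacturing Inc, giving 24% + 58% = 82%.
Chain via Highfield Holdings Ltd (R2): 6% × 24% = 1.44% of Ashford Industries Corp.
Chain via Northgate Manufacturing Inc. (R2): 82% × 15% = 12.3% of Ashford Industries Corp.
Chain via Ironwood Mining NL (R2): 76% × 15% = 11.4% of Ashford Industries Corp.
Aggregating (R3): 1.44% + 12.3% + 11.4% = 25.14%.

25.14%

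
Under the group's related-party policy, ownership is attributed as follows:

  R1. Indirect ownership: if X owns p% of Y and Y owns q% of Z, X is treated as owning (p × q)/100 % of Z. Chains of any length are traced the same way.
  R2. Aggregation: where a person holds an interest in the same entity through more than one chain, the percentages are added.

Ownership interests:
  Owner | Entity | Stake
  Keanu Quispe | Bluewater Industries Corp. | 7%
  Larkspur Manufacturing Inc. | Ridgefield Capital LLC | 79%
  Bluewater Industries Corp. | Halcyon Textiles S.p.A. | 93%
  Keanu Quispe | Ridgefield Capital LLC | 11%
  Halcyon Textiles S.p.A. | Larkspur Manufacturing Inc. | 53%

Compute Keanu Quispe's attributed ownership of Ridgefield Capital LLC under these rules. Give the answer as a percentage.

13.725737%

Chain via Bluewater Industries Corp. → Halcyon Textiles S.p.A. → Larkspur Manufacturing Inc. (R1): 7% × 93% × 53% × 79% = 2.725737% of Ridgefield Capital LLC.
Direct interest in Ridgefield Capital LLC: 11%.
Aggregating (R2): 2.725737% + 11% = 13.725737%.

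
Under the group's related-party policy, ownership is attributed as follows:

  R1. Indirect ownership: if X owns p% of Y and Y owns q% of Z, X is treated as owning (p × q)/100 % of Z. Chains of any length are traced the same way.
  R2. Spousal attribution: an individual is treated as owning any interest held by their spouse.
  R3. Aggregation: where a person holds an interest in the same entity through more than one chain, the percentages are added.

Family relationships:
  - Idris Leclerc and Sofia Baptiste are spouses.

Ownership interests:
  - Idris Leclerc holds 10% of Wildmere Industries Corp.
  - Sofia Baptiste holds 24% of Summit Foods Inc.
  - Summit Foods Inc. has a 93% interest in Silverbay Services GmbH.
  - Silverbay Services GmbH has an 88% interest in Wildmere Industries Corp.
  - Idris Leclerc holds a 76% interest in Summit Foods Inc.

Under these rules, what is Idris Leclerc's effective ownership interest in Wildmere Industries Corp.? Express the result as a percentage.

91.84%

By spousal attribution (R2), Idris Leclerc is treated as also owning Sofia Baptiste's interest in Summit Foods Inc, giving 76% + 24% = 100%.
Chain via Summit Foods Inc. → Silverbay Services GmbH (R1): 100% × 93% × 88% = 81.84% of Wildmere Industries Corp.
Direct interest in Wildmere Industries Corp: 10%.
Aggregating (R3): 81.84% + 10% = 91.84%.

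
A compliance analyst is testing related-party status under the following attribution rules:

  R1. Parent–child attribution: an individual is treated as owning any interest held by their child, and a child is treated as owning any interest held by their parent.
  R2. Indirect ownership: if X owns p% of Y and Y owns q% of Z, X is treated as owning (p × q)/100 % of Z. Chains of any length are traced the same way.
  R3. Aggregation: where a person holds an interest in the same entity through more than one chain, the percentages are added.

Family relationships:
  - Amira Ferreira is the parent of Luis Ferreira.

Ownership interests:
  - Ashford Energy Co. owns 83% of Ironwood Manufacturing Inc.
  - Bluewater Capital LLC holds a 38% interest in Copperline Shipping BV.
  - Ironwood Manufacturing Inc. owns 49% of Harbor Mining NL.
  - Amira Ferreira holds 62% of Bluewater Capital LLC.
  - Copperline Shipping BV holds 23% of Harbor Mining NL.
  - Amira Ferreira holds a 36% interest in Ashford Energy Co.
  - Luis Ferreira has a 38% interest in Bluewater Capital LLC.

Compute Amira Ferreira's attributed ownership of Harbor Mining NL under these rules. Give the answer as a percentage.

23.3812%

By parent–child attribution (R1), Amira Ferreira is treated as also owning Luis Ferreira's interest in Bluewater Capital LLC, giving 62% + 38% = 100%.
Chain via Bluewater Capital LLC → Copperline Shipping BV (R2): 100% × 38% × 23% = 8.74% of Harbor Mining NL.
Chain via Ashford Energy Co. → Ironwood Manufacturing Inc. (R2): 36% × 83% × 49% = 14.6412% of Harbor Mining NL.
Aggregating (R3): 8.74% + 14.6412% = 23.3812%.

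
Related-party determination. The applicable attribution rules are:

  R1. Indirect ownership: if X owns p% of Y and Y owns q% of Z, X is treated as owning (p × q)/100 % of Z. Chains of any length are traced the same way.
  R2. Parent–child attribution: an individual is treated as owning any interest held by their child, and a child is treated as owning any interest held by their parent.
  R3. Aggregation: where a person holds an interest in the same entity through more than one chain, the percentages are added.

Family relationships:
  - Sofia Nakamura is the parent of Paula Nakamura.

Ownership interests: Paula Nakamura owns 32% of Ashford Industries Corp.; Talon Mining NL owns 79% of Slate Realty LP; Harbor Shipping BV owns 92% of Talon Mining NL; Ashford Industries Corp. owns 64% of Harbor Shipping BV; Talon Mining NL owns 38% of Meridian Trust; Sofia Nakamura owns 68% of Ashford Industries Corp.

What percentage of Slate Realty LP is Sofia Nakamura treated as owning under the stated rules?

By parent–child attribution (R2), Sofia Nakamura is treated as also owning Paula Nakamura's interest in Ashford Industries Corp, giving 68% + 32% = 100%.
Chain via Ashford Industries Corp. → Harbor Shipping BV → Talon Mining NL (R1): 100% × 64% × 92% × 79% = 46.5152% of Slate Realty LP.

46.5152%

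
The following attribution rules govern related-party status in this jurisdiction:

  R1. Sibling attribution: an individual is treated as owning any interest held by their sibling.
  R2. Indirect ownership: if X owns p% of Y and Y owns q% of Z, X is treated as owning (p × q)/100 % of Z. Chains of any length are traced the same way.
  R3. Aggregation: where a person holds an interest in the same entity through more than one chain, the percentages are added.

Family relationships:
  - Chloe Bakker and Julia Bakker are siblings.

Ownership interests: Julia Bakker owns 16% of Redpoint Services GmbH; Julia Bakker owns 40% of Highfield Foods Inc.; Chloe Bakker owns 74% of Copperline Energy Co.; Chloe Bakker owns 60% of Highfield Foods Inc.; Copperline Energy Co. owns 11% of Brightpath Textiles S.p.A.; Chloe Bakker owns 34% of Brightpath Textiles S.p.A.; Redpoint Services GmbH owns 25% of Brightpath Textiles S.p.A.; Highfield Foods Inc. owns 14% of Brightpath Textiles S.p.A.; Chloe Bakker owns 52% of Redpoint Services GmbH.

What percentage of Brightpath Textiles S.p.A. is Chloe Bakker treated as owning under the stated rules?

By sibling attribution (R1), Chloe Bakker is treated as also owning Julia Bakker's interest in Redpoint Services GmbH, giving 52% + 16% = 68%.
By sibling attribution (R1), Chloe Bakker is treated as also owning Julia Bakker's interest in Highfield Foods Inc, giving 60% + 40% = 100%.
Chain via Redpoint Services GmbH (R2): 68% × 25% = 17% of Brightpath Textiles S.p.A.
Chain via Highfield Foods Inc. (R2): 100% × 14% = 14% of Brightpath Textiles S.p.A.
Chain via Copperline Energy Co. (R2): 74% × 11% = 8.14% of Brightpath Textiles S.p.A.
Direct interest in Brightpath Textiles S.p.A: 34%.
Aggregating (R3): 17% + 14% + 8.14% + 34% = 73.14%.

73.14%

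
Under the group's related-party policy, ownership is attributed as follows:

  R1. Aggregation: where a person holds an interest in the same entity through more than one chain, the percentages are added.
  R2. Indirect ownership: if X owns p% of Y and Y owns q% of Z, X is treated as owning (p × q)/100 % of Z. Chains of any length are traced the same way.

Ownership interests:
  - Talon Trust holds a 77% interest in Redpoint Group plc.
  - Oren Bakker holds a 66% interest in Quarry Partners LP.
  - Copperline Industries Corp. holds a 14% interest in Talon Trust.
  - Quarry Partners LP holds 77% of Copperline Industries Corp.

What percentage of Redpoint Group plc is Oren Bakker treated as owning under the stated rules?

Chain via Quarry Partners LP → Copperline Industries Corp. → Talon Trust (R2): 66% × 77% × 14% × 77% = 5.478396% of Redpoint Group plc.

5.478396%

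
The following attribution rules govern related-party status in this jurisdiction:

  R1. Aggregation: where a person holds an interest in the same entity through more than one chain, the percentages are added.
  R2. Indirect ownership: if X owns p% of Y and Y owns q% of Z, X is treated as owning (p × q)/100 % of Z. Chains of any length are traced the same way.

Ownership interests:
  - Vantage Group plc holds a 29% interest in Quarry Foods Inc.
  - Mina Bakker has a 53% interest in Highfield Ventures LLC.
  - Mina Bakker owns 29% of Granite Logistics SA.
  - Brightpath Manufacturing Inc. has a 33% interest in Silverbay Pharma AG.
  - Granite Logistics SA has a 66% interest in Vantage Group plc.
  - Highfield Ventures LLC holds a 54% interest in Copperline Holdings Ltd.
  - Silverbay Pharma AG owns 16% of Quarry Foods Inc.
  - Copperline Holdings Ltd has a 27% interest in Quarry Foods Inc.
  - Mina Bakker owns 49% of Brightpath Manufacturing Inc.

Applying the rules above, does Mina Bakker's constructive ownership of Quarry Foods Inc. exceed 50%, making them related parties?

No

Chain via Granite Logistics SA → Vantage Group plc (R2): 29% × 66% × 29% = 5.5506% of Quarry Foods Inc.
Chain via Brightpath Manufacturing Inc. → Silverbay Pharma AG (R2): 49% × 33% × 16% = 2.5872% of Quarry Foods Inc.
Chain via Highfield Ventures LLC → Copperline Holdings Ltd (R2): 53% × 54% × 27% = 7.7274% of Quarry Foods Inc.
Aggregating (R1): 5.5506% + 2.5872% + 7.7274% = 15.8652%.
15.8652% does not exceed the 50% threshold, so Mina is not a related party to Quarry Foods Inc.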